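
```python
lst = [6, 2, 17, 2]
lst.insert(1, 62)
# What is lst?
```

[6, 62, 2, 17, 2]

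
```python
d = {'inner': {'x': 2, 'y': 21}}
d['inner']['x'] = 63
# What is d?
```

After line 1: d = {'inner': {'x': 2, 'y': 21}}
After line 2 (inner x overwritten): d = {'inner': {'x': 63, 'y': 21}}

{'inner': {'x': 63, 'y': 21}}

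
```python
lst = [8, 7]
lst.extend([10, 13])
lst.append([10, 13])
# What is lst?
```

After line 1: lst = [8, 7]
After line 2 (extend unpacks [10, 13]): lst = [8, 7, 10, 13]
After line 3 (append adds [10, 13] as single element): lst = [8, 7, 10, 13, [10, 13]]

[8, 7, 10, 13, [10, 13]]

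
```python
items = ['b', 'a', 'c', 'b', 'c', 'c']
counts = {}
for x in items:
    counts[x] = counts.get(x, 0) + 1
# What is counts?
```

Initial: counts = {}, items = ['b', 'a', 'c', 'b', 'c', 'c']
See 'b': counts = {'b': 1}
See 'a': counts = {'b': 1, 'a': 1}
See 'c': counts = {'b': 1, 'a': 1, 'c': 1}
See 'b': counts = {'b': 2, 'a': 1, 'c': 1}
See 'c': counts = {'b': 2, 'a': 1, 'c': 2}
See 'c': counts = {'b': 2, 'a': 1, 'c': 3}

{'b': 2, 'a': 1, 'c': 3}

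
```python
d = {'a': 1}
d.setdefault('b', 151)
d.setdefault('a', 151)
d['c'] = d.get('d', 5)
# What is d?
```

After line 1: d = {'a': 1}
After line 2 (setdefault adds 'b'=151): d = {'a': 1, 'b': 151}
After line 3 (setdefault 'a' no-op, already exists): d = {'a': 1, 'b': 151}
After line 4 (get('d', 5) returns default since 'd' not in d): d = {'a': 1, 'b': 151, 'c': 5}

{'a': 1, 'b': 151, 'c': 5}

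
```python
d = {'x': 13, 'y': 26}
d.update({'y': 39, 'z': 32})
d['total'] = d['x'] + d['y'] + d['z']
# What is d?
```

After line 1: d = {'x': 13, 'y': 26}
After line 2 (y overwritten, z added): d = {'x': 13, 'y': 39, 'z': 32}
After line 3 (total = 13 + 39 + 32 = 84): d = {'x': 13, 'y': 39, 'z': 32, 'total': 84}

{'x': 13, 'y': 39, 'z': 32, 'total': 84}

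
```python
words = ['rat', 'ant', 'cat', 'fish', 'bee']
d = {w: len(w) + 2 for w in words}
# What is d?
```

{'rat': 5, 'ant': 5, 'cat': 5, 'fish': 6, 'bee': 5}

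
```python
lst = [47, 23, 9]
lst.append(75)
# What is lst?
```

[47, 23, 9, 75]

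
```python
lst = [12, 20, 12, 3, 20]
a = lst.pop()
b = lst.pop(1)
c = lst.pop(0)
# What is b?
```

After line 1: lst = [12, 20, 12, 3, 20]
After line 2 (pop() -> a = 20): lst = [12, 20, 12, 3]
After line 3 (pop(1) -> b = 20): lst = [12, 12, 3]
After line 4 (pop(0) -> c = 12): lst = [12, 3]

20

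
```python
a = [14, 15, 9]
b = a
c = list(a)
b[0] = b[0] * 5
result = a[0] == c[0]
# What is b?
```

After line 1: a = [14, 15, 9]
After line 2 (b = a, alias): a = [14, 15, 9], b = [14, 15, 9]
After line 3 (c = list(a) is a copy, new object): c = [14, 15, 9]
After line 4 (b[0] = 14 * 5 = 70; mutates shared a/b): a = b = [70, 15, 9], c = [14, 15, 9]
After line 5 (a[0] = 70, c[0] = 14; result = False)

[70, 15, 9]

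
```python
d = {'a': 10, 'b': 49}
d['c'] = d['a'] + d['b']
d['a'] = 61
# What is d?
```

After line 1: d = {'a': 10, 'b': 49}
After line 2 (d['c'] = 10 + 49): d = {'a': 10, 'b': 49, 'c': 59}
After line 3: d = {'a': 61, 'b': 49, 'c': 59}

{'a': 61, 'b': 49, 'c': 59}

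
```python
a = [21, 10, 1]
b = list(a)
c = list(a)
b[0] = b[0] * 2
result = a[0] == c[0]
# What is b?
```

After line 1: a = [21, 10, 1]
After line 2 (b = list(a), copy): a = [21, 10, 1], b = [21, 10, 1]
After line 3 (c = list(a) is a copy, new object): c = [21, 10, 1]
After line 4 (b[0] = 21 * 2 = 42; only b mutates (copy)): a = [21, 10, 1], b = [42, 10, 1], c = [21, 10, 1]
After line 5 (a[0] = 21, c[0] = 21; result = True)

[42, 10, 1]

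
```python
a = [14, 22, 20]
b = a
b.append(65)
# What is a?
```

After line 1: a = [14, 22, 20]
After line 2 (b = a is an alias, same object): a = [14, 22, 20], b = [14, 22, 20]
After line 3 (b.append mutates the shared list): a = [14, 22, 20, 65], b = [14, 22, 20, 65]

[14, 22, 20, 65]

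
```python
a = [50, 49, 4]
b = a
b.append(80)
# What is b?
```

After line 1: a = [50, 49, 4]
After line 2 (b = a is an alias, same object): a = [50, 49, 4], b = [50, 49, 4]
After line 3 (b.append mutates the shared list): a = [50, 49, 4, 80], b = [50, 49, 4, 80]

[50, 49, 4, 80]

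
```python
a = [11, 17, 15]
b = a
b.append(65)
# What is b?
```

After line 1: a = [11, 17, 15]
After line 2 (b = a is an alias, same object): a = [11, 17, 15], b = [11, 17, 15]
After line 3 (b.append mutates the shared list): a = [11, 17, 15, 65], b = [11, 17, 15, 65]

[11, 17, 15, 65]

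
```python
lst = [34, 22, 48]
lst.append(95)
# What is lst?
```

[34, 22, 48, 95]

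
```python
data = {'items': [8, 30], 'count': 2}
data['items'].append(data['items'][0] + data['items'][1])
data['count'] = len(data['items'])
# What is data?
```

After line 1: data = {'items': [8, 30], 'count': 2}
After line 2 (append 8 + 30 = 38): data = {'items': [8, 30, 38], 'count': 2}
After line 3 (count = len(items) = 3): data = {'items': [8, 30, 38], 'count': 3}

{'items': [8, 30, 38], 'count': 3}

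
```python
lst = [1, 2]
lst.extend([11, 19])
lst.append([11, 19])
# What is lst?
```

After line 1: lst = [1, 2]
After line 2 (extend unpacks [11, 19]): lst = [1, 2, 11, 19]
After line 3 (append adds [11, 19] as single element): lst = [1, 2, 11, 19, [11, 19]]

[1, 2, 11, 19, [11, 19]]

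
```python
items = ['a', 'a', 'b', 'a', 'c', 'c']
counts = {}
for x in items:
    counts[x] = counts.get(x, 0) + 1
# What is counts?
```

Initial: counts = {}, items = ['a', 'a', 'b', 'a', 'c', 'c']
See 'a': counts = {'a': 1}
See 'a': counts = {'a': 2}
See 'b': counts = {'a': 2, 'b': 1}
See 'a': counts = {'a': 3, 'b': 1}
See 'c': counts = {'a': 3, 'b': 1, 'c': 1}
See 'c': counts = {'a': 3, 'b': 1, 'c': 2}

{'a': 3, 'b': 1, 'c': 2}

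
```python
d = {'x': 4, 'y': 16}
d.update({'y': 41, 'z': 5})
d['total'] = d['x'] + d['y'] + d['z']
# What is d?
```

After line 1: d = {'x': 4, 'y': 16}
After line 2 (y overwritten, z added): d = {'x': 4, 'y': 41, 'z': 5}
After line 3 (total = 4 + 41 + 5 = 50): d = {'x': 4, 'y': 41, 'z': 5, 'total': 50}

{'x': 4, 'y': 41, 'z': 5, 'total': 50}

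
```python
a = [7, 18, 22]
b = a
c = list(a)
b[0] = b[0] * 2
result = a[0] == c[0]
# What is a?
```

After line 1: a = [7, 18, 22]
After line 2 (b = a, alias): a = [7, 18, 22], b = [7, 18, 22]
After line 3 (c = list(a) is a copy, new object): c = [7, 18, 22]
After line 4 (b[0] = 7 * 2 = 14; mutates shared a/b): a = b = [14, 18, 22], c = [7, 18, 22]
After line 5 (a[0] = 14, c[0] = 7; result = False)

[14, 18, 22]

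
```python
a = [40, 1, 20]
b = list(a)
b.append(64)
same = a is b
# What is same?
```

After line 1: a = [40, 1, 20]
After line 2 (b = list(a) is a shallow copy, new object): a = [40, 1, 20], b = [40, 1, 20]
After line 3 (append only mutates b): a = [40, 1, 20], b = [40, 1, 20, 64]
After line 4 (same = a is b; different objects -> False): same = False

False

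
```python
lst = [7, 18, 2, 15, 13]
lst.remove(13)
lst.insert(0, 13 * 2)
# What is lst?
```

After line 1: lst = [7, 18, 2, 15, 13]
After line 2 (remove first 13): lst = [7, 18, 2, 15]
After line 3 (insert 26 at index 0): lst = [26, 7, 18, 2, 15]

[26, 7, 18, 2, 15]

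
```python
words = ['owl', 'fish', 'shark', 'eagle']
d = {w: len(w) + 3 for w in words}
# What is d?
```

{'owl': 6, 'fish': 7, 'shark': 8, 'eagle': 8}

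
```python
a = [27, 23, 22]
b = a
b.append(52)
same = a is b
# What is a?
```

After line 1: a = [27, 23, 22]
After line 2 (b = a is an alias, same object): a = [27, 23, 22], b = [27, 23, 22]
After line 3 (b.append mutates the shared list): a = [27, 23, 22, 52], b = [27, 23, 22, 52]
After line 4 (same = a is b; same object -> True): same = True

[27, 23, 22, 52]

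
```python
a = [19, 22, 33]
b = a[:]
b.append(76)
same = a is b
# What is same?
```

After line 1: a = [19, 22, 33]
After line 2 (b = a[:] is a shallow copy, new object): a = [19, 22, 33], b = [19, 22, 33]
After line 3 (append only mutates b): a = [19, 22, 33], b = [19, 22, 33, 76]
After line 4 (same = a is b; different objects -> False): same = False

False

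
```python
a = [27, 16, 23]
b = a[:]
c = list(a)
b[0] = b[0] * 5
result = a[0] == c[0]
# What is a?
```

After line 1: a = [27, 16, 23]
After line 2 (b = a[:], copy): a = [27, 16, 23], b = [27, 16, 23]
After line 3 (c = list(a) is a copy, new object): c = [27, 16, 23]
After line 4 (b[0] = 27 * 5 = 135; only b mutates (copy)): a = [27, 16, 23], b = [135, 16, 23], c = [27, 16, 23]
After line 5 (a[0] = 27, c[0] = 27; result = True)

[27, 16, 23]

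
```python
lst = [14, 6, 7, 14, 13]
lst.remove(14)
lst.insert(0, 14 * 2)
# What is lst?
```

After line 1: lst = [14, 6, 7, 14, 13]
After line 2 (remove first 14): lst = [6, 7, 14, 13]
After line 3 (insert 28 at index 0): lst = [28, 6, 7, 14, 13]

[28, 6, 7, 14, 13]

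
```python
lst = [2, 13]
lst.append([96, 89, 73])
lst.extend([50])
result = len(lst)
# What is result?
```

After line 1: lst = [2, 13]
After line 2 (append adds [96, 89, 73] as single element): lst = [2, 13, [96, 89, 73]]
After line 3 (extend unpacks [50], adds 50): lst = [2, 13, [96, 89, 73], 50]
After line 4: result = len(lst) = 4

4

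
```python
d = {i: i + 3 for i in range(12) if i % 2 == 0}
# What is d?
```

{0: 3, 2: 5, 4: 7, 6: 9, 8: 11, 10: 13}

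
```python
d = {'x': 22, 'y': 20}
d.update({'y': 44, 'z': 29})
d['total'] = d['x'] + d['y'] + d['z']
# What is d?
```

After line 1: d = {'x': 22, 'y': 20}
After line 2 (y overwritten, z added): d = {'x': 22, 'y': 44, 'z': 29}
After line 3 (total = 22 + 44 + 29 = 95): d = {'x': 22, 'y': 44, 'z': 29, 'total': 95}

{'x': 22, 'y': 44, 'z': 29, 'total': 95}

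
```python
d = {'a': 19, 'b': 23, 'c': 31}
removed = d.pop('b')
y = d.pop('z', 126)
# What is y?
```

After line 1: d = {'a': 19, 'b': 23, 'c': 31}
After line 2 (pop 'b' returns 23): d = {'a': 19, 'c': 31}, removed = 23
After line 3 (pop 'z' missing, returns default 126): d = {'a': 19, 'c': 31}, y = 126

126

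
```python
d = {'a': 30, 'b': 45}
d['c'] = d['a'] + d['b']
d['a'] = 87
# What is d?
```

After line 1: d = {'a': 30, 'b': 45}
After line 2 (d['c'] = 30 + 45): d = {'a': 30, 'b': 45, 'c': 75}
After line 3: d = {'a': 87, 'b': 45, 'c': 75}

{'a': 87, 'b': 45, 'c': 75}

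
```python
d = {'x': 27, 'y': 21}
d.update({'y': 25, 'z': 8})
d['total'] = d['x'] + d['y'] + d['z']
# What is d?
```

After line 1: d = {'x': 27, 'y': 21}
After line 2 (y overwritten, z added): d = {'x': 27, 'y': 25, 'z': 8}
After line 3 (total = 27 + 25 + 8 = 60): d = {'x': 27, 'y': 25, 'z': 8, 'total': 60}

{'x': 27, 'y': 25, 'z': 8, 'total': 60}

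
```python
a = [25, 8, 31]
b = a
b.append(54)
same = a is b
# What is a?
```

After line 1: a = [25, 8, 31]
After line 2 (b = a is an alias, same object): a = [25, 8, 31], b = [25, 8, 31]
After line 3 (b.append mutates the shared list): a = [25, 8, 31, 54], b = [25, 8, 31, 54]
After line 4 (same = a is b; same object -> True): same = True

[25, 8, 31, 54]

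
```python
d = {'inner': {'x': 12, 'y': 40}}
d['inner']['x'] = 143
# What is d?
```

After line 1: d = {'inner': {'x': 12, 'y': 40}}
After line 2 (inner x overwritten): d = {'inner': {'x': 143, 'y': 40}}

{'inner': {'x': 143, 'y': 40}}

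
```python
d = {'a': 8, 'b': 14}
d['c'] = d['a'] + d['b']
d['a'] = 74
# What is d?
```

After line 1: d = {'a': 8, 'b': 14}
After line 2 (d['c'] = 8 + 14): d = {'a': 8, 'b': 14, 'c': 22}
After line 3: d = {'a': 74, 'b': 14, 'c': 22}

{'a': 74, 'b': 14, 'c': 22}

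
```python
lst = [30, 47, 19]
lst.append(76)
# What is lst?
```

[30, 47, 19, 76]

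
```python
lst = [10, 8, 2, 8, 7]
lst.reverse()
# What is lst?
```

[7, 8, 2, 8, 10]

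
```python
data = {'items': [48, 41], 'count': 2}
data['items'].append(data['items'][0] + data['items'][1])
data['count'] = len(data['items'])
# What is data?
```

After line 1: data = {'items': [48, 41], 'count': 2}
After line 2 (append 48 + 41 = 89): data = {'items': [48, 41, 89], 'count': 2}
After line 3 (count = len(items) = 3): data = {'items': [48, 41, 89], 'count': 3}

{'items': [48, 41, 89], 'count': 3}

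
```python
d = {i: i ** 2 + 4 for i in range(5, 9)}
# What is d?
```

{5: 29, 6: 40, 7: 53, 8: 68}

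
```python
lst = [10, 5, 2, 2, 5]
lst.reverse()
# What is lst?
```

[5, 2, 2, 5, 10]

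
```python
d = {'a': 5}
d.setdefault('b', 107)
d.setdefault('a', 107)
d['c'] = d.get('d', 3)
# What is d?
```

After line 1: d = {'a': 5}
After line 2 (setdefault adds 'b'=107): d = {'a': 5, 'b': 107}
After line 3 (setdefault 'a' no-op, already exists): d = {'a': 5, 'b': 107}
After line 4 (get('d', 3) returns default since 'd' not in d): d = {'a': 5, 'b': 107, 'c': 3}

{'a': 5, 'b': 107, 'c': 3}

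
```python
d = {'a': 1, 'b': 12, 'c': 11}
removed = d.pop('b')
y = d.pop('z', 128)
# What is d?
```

After line 1: d = {'a': 1, 'b': 12, 'c': 11}
After line 2 (pop 'b' returns 12): d = {'a': 1, 'c': 11}, removed = 12
After line 3 (pop 'z' missing, returns default 128): d = {'a': 1, 'c': 11}, y = 128

{'a': 1, 'c': 11}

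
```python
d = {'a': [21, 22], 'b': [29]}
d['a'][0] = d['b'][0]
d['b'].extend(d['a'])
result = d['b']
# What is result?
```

After line 1: d = {'a': [21, 22], 'b': [29]}
After line 2 (a[0] = b[0] = 29): d = {'a': [29, 22], 'b': [29]}
After line 3 (b.extend(a) appends [29, 22]): d = {'a': [29, 22], 'b': [29, 29, 22]}
After line 4: result = d['b'] = [29, 29, 22]

[29, 29, 22]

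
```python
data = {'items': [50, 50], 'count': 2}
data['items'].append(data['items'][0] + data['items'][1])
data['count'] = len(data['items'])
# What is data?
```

After line 1: data = {'items': [50, 50], 'count': 2}
After line 2 (append 50 + 50 = 100): data = {'items': [50, 50, 100], 'count': 2}
After line 3 (count = len(items) = 3): data = {'items': [50, 50, 100], 'count': 3}

{'items': [50, 50, 100], 'count': 3}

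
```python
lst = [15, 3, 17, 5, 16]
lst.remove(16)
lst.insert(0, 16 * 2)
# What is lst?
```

After line 1: lst = [15, 3, 17, 5, 16]
After line 2 (remove first 16): lst = [15, 3, 17, 5]
After line 3 (insert 32 at index 0): lst = [32, 15, 3, 17, 5]

[32, 15, 3, 17, 5]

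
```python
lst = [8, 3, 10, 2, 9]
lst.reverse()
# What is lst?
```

[9, 2, 10, 3, 8]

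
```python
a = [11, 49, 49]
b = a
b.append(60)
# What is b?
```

After line 1: a = [11, 49, 49]
After line 2 (b = a is an alias, same object): a = [11, 49, 49], b = [11, 49, 49]
After line 3 (b.append mutates the shared list): a = [11, 49, 49, 60], b = [11, 49, 49, 60]

[11, 49, 49, 60]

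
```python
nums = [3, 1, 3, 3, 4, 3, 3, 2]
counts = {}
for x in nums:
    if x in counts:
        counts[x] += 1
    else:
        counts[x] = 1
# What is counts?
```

Initial: counts = {}, nums = [3, 1, 3, 3, 4, 3, 3, 2]
See 3: counts = {3: 1}
See 1: counts = {3: 1, 1: 1}
See 3: counts = {3: 2, 1: 1}
See 3: counts = {3: 3, 1: 1}
See 4: counts = {3: 3, 1: 1, 4: 1}
See 3: counts = {3: 4, 1: 1, 4: 1}
See 3: counts = {3: 5, 1: 1, 4: 1}
See 2: counts = {3: 5, 1: 1, 4: 1, 2: 1}

{3: 5, 1: 1, 4: 1, 2: 1}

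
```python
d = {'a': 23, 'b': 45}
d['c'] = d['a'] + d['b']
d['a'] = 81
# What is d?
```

After line 1: d = {'a': 23, 'b': 45}
After line 2 (d['c'] = 23 + 45): d = {'a': 23, 'b': 45, 'c': 68}
After line 3: d = {'a': 81, 'b': 45, 'c': 68}

{'a': 81, 'b': 45, 'c': 68}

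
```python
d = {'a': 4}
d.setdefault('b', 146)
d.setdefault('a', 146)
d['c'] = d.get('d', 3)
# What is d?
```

After line 1: d = {'a': 4}
After line 2 (setdefault adds 'b'=146): d = {'a': 4, 'b': 146}
After line 3 (setdefault 'a' no-op, already exists): d = {'a': 4, 'b': 146}
After line 4 (get('d', 3) returns default since 'd' not in d): d = {'a': 4, 'b': 146, 'c': 3}

{'a': 4, 'b': 146, 'c': 3}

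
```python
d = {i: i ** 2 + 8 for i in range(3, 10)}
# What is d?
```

{3: 17, 4: 24, 5: 33, 6: 44, 7: 57, 8: 72, 9: 89}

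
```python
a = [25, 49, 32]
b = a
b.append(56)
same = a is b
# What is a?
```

After line 1: a = [25, 49, 32]
After line 2 (b = a is an alias, same object): a = [25, 49, 32], b = [25, 49, 32]
After line 3 (b.append mutates the shared list): a = [25, 49, 32, 56], b = [25, 49, 32, 56]
After line 4 (same = a is b; same object -> True): same = True

[25, 49, 32, 56]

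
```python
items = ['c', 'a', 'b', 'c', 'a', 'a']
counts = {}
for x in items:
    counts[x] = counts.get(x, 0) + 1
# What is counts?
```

Initial: counts = {}, items = ['c', 'a', 'b', 'c', 'a', 'a']
See 'c': counts = {'c': 1}
See 'a': counts = {'c': 1, 'a': 1}
See 'b': counts = {'c': 1, 'a': 1, 'b': 1}
See 'c': counts = {'c': 2, 'a': 1, 'b': 1}
See 'a': counts = {'c': 2, 'a': 2, 'b': 1}
See 'a': counts = {'c': 2, 'a': 3, 'b': 1}

{'c': 2, 'a': 3, 'b': 1}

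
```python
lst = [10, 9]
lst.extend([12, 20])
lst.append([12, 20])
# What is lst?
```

After line 1: lst = [10, 9]
After line 2 (extend unpacks [12, 20]): lst = [10, 9, 12, 20]
After line 3 (append adds [12, 20] as single element): lst = [10, 9, 12, 20, [12, 20]]

[10, 9, 12, 20, [12, 20]]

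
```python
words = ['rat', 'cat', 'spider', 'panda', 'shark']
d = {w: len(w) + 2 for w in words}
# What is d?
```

{'rat': 5, 'cat': 5, 'spider': 8, 'panda': 7, 'shark': 7}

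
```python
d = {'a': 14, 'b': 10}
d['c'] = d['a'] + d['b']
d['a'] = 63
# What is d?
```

After line 1: d = {'a': 14, 'b': 10}
After line 2 (d['c'] = 14 + 10): d = {'a': 14, 'b': 10, 'c': 24}
After line 3: d = {'a': 63, 'b': 10, 'c': 24}

{'a': 63, 'b': 10, 'c': 24}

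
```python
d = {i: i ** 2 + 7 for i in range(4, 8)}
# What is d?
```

{4: 23, 5: 32, 6: 43, 7: 56}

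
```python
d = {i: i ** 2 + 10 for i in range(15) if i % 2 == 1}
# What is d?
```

{1: 11, 3: 19, 5: 35, 7: 59, 9: 91, 11: 131, 13: 179}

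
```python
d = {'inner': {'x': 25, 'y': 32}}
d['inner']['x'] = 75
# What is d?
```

After line 1: d = {'inner': {'x': 25, 'y': 32}}
After line 2 (inner x overwritten): d = {'inner': {'x': 75, 'y': 32}}

{'inner': {'x': 75, 'y': 32}}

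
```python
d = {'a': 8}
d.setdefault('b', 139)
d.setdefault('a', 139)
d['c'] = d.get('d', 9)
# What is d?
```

After line 1: d = {'a': 8}
After line 2 (setdefault adds 'b'=139): d = {'a': 8, 'b': 139}
After line 3 (setdefault 'a' no-op, already exists): d = {'a': 8, 'b': 139}
After line 4 (get('d', 9) returns default since 'd' not in d): d = {'a': 8, 'b': 139, 'c': 9}

{'a': 8, 'b': 139, 'c': 9}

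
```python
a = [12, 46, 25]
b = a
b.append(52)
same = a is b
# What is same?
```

After line 1: a = [12, 46, 25]
After line 2 (b = a is an alias, same object): a = [12, 46, 25], b = [12, 46, 25]
After line 3 (b.append mutates the shared list): a = [12, 46, 25, 52], b = [12, 46, 25, 52]
After line 4 (same = a is b; same object -> True): same = True

True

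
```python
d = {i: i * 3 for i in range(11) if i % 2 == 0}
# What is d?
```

{0: 0, 2: 6, 4: 12, 6: 18, 8: 24, 10: 30}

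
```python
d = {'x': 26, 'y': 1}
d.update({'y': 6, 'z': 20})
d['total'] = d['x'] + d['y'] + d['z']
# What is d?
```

After line 1: d = {'x': 26, 'y': 1}
After line 2 (y overwritten, z added): d = {'x': 26, 'y': 6, 'z': 20}
After line 3 (total = 26 + 6 + 20 = 52): d = {'x': 26, 'y': 6, 'z': 20, 'total': 52}

{'x': 26, 'y': 6, 'z': 20, 'total': 52}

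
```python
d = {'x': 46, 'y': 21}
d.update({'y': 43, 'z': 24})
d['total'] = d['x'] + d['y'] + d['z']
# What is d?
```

After line 1: d = {'x': 46, 'y': 21}
After line 2 (y overwritten, z added): d = {'x': 46, 'y': 43, 'z': 24}
After line 3 (total = 46 + 43 + 24 = 113): d = {'x': 46, 'y': 43, 'z': 24, 'total': 113}

{'x': 46, 'y': 43, 'z': 24, 'total': 113}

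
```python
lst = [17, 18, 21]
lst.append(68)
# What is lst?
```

[17, 18, 21, 68]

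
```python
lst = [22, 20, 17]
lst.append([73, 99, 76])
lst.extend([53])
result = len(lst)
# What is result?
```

After line 1: lst = [22, 20, 17]
After line 2 (append adds [73, 99, 76] as single element): lst = [22, 20, 17, [73, 99, 76]]
After line 3 (extend unpacks [53], adds 53): lst = [22, 20, 17, [73, 99, 76], 53]
After line 4: result = len(lst) = 5

5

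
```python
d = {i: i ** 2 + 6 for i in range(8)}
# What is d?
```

{0: 6, 1: 7, 2: 10, 3: 15, 4: 22, 5: 31, 6: 42, 7: 55}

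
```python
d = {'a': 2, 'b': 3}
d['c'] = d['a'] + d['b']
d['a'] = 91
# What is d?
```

After line 1: d = {'a': 2, 'b': 3}
After line 2 (d['c'] = 2 + 3): d = {'a': 2, 'b': 3, 'c': 5}
After line 3: d = {'a': 91, 'b': 3, 'c': 5}

{'a': 91, 'b': 3, 'c': 5}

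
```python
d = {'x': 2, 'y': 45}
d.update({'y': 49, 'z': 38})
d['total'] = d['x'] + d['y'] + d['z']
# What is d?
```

After line 1: d = {'x': 2, 'y': 45}
After line 2 (y overwritten, z added): d = {'x': 2, 'y': 49, 'z': 38}
After line 3 (total = 2 + 49 + 38 = 89): d = {'x': 2, 'y': 49, 'z': 38, 'total': 89}

{'x': 2, 'y': 49, 'z': 38, 'total': 89}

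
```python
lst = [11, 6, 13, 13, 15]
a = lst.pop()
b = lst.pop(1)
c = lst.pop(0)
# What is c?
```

After line 1: lst = [11, 6, 13, 13, 15]
After line 2 (pop() -> a = 15): lst = [11, 6, 13, 13]
After line 3 (pop(1) -> b = 6): lst = [11, 13, 13]
After line 4 (pop(0) -> c = 11): lst = [13, 13]

11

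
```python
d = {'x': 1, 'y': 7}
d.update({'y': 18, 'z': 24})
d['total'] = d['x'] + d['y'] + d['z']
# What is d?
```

After line 1: d = {'x': 1, 'y': 7}
After line 2 (y overwritten, z added): d = {'x': 1, 'y': 18, 'z': 24}
After line 3 (total = 1 + 18 + 24 = 43): d = {'x': 1, 'y': 18, 'z': 24, 'total': 43}

{'x': 1, 'y': 18, 'z': 24, 'total': 43}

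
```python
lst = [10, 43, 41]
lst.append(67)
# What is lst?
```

[10, 43, 41, 67]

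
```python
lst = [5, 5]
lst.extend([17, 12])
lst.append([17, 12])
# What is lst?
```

After line 1: lst = [5, 5]
After line 2 (extend unpacks [17, 12]): lst = [5, 5, 17, 12]
After line 3 (append adds [17, 12] as single element): lst = [5, 5, 17, 12, [17, 12]]

[5, 5, 17, 12, [17, 12]]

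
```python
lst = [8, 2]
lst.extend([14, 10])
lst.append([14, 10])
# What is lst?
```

After line 1: lst = [8, 2]
After line 2 (extend unpacks [14, 10]): lst = [8, 2, 14, 10]
After line 3 (append adds [14, 10] as single element): lst = [8, 2, 14, 10, [14, 10]]

[8, 2, 14, 10, [14, 10]]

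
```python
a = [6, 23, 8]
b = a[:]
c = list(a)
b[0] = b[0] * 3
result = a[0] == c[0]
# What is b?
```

After line 1: a = [6, 23, 8]
After line 2 (b = a[:], copy): a = [6, 23, 8], b = [6, 23, 8]
After line 3 (c = list(a) is a copy, new object): c = [6, 23, 8]
After line 4 (b[0] = 6 * 3 = 18; only b mutates (copy)): a = [6, 23, 8], b = [18, 23, 8], c = [6, 23, 8]
After line 5 (a[0] = 6, c[0] = 6; result = True)

[18, 23, 8]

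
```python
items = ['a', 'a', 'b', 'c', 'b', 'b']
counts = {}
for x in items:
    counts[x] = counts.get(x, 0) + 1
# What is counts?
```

Initial: counts = {}, items = ['a', 'a', 'b', 'c', 'b', 'b']
See 'a': counts = {'a': 1}
See 'a': counts = {'a': 2}
See 'b': counts = {'a': 2, 'b': 1}
See 'c': counts = {'a': 2, 'b': 1, 'c': 1}
See 'b': counts = {'a': 2, 'b': 2, 'c': 1}
See 'b': counts = {'a': 2, 'b': 3, 'c': 1}

{'a': 2, 'b': 3, 'c': 1}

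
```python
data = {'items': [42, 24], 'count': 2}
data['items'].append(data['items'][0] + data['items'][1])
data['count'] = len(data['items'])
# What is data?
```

After line 1: data = {'items': [42, 24], 'count': 2}
After line 2 (append 42 + 24 = 66): data = {'items': [42, 24, 66], 'count': 2}
After line 3 (count = len(items) = 3): data = {'items': [42, 24, 66], 'count': 3}

{'items': [42, 24, 66], 'count': 3}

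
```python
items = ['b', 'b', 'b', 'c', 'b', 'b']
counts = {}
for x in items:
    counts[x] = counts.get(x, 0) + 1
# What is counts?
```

Initial: counts = {}, items = ['b', 'b', 'b', 'c', 'b', 'b']
See 'b': counts = {'b': 1}
See 'b': counts = {'b': 2}
See 'b': counts = {'b': 3}
See 'c': counts = {'b': 3, 'c': 1}
See 'b': counts = {'b': 4, 'c': 1}
See 'b': counts = {'b': 5, 'c': 1}

{'b': 5, 'c': 1}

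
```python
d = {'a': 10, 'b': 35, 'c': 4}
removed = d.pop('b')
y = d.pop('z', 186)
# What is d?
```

After line 1: d = {'a': 10, 'b': 35, 'c': 4}
After line 2 (pop 'b' returns 35): d = {'a': 10, 'c': 4}, removed = 35
After line 3 (pop 'z' missing, returns default 186): d = {'a': 10, 'c': 4}, y = 186

{'a': 10, 'c': 4}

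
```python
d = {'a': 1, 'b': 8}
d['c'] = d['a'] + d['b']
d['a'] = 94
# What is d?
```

After line 1: d = {'a': 1, 'b': 8}
After line 2 (d['c'] = 1 + 8): d = {'a': 1, 'b': 8, 'c': 9}
After line 3: d = {'a': 94, 'b': 8, 'c': 9}

{'a': 94, 'b': 8, 'c': 9}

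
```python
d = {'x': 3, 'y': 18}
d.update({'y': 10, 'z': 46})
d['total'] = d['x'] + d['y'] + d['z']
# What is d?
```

After line 1: d = {'x': 3, 'y': 18}
After line 2 (y overwritten, z added): d = {'x': 3, 'y': 10, 'z': 46}
After line 3 (total = 3 + 10 + 46 = 59): d = {'x': 3, 'y': 10, 'z': 46, 'total': 59}

{'x': 3, 'y': 10, 'z': 46, 'total': 59}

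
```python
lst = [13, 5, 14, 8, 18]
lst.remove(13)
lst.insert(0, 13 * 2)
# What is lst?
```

After line 1: lst = [13, 5, 14, 8, 18]
After line 2 (remove first 13): lst = [5, 14, 8, 18]
After line 3 (insert 26 at index 0): lst = [26, 5, 14, 8, 18]

[26, 5, 14, 8, 18]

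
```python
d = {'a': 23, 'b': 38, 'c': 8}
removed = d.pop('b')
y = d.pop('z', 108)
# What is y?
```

After line 1: d = {'a': 23, 'b': 38, 'c': 8}
After line 2 (pop 'b' returns 38): d = {'a': 23, 'c': 8}, removed = 38
After line 3 (pop 'z' missing, returns default 108): d = {'a': 23, 'c': 8}, y = 108

108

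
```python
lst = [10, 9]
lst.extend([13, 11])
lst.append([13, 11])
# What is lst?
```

After line 1: lst = [10, 9]
After line 2 (extend unpacks [13, 11]): lst = [10, 9, 13, 11]
After line 3 (append adds [13, 11] as single element): lst = [10, 9, 13, 11, [13, 11]]

[10, 9, 13, 11, [13, 11]]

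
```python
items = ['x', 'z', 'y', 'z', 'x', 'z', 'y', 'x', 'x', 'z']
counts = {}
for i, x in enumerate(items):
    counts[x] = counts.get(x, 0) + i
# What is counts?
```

Initial: counts = {}, items = ['x', 'z', 'y', 'z', 'x', 'z', 'y', 'x', 'x', 'z']
i=0, x='x': counts = {'x': 0}
i=1, x='z': counts = {'x': 0, 'z': 1}
i=2, x='y': counts = {'x': 0, 'z': 1, 'y': 2}
i=3, x='z': counts = {'x': 0, 'z': 4, 'y': 2}
i=4, x='x': counts = {'x': 4, 'z': 4, 'y': 2}
i=5, x='z': counts = {'x': 4, 'z': 9, 'y': 2}
i=6, x='y': counts = {'x': 4, 'z': 9, 'y': 8}
i=7, x='x': counts = {'x': 11, 'z': 9, 'y': 8}
i=8, x='x': counts = {'x': 19, 'z': 9, 'y': 8}
i=9, x='z': counts = {'x': 19, 'z': 18, 'y': 8}

{'x': 19, 'z': 18, 'y': 8}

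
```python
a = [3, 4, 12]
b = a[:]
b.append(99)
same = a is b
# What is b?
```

After line 1: a = [3, 4, 12]
After line 2 (b = a[:] is a shallow copy, new object): a = [3, 4, 12], b = [3, 4, 12]
After line 3 (append only mutates b): a = [3, 4, 12], b = [3, 4, 12, 99]
After line 4 (same = a is b; different objects -> False): same = False

[3, 4, 12, 99]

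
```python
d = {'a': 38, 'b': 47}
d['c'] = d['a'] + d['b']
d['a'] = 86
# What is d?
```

After line 1: d = {'a': 38, 'b': 47}
After line 2 (d['c'] = 38 + 47): d = {'a': 38, 'b': 47, 'c': 85}
After line 3: d = {'a': 86, 'b': 47, 'c': 85}

{'a': 86, 'b': 47, 'c': 85}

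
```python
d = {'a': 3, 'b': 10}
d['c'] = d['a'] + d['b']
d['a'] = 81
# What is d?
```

After line 1: d = {'a': 3, 'b': 10}
After line 2 (d['c'] = 3 + 10): d = {'a': 3, 'b': 10, 'c': 13}
After line 3: d = {'a': 81, 'b': 10, 'c': 13}

{'a': 81, 'b': 10, 'c': 13}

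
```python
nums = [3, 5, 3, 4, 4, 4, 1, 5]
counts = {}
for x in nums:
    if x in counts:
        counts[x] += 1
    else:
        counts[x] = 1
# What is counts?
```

Initial: counts = {}, nums = [3, 5, 3, 4, 4, 4, 1, 5]
See 3: counts = {3: 1}
See 5: counts = {3: 1, 5: 1}
See 3: counts = {3: 2, 5: 1}
See 4: counts = {3: 2, 5: 1, 4: 1}
See 4: counts = {3: 2, 5: 1, 4: 2}
See 4: counts = {3: 2, 5: 1, 4: 3}
See 1: counts = {3: 2, 5: 1, 4: 3, 1: 1}
See 5: counts = {3: 2, 5: 2, 4: 3, 1: 1}

{3: 2, 5: 2, 4: 3, 1: 1}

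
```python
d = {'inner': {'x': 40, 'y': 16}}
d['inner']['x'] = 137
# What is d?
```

After line 1: d = {'inner': {'x': 40, 'y': 16}}
After line 2 (inner x overwritten): d = {'inner': {'x': 137, 'y': 16}}

{'inner': {'x': 137, 'y': 16}}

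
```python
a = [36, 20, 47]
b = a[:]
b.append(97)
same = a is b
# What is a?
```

After line 1: a = [36, 20, 47]
After line 2 (b = a[:] is a shallow copy, new object): a = [36, 20, 47], b = [36, 20, 47]
After line 3 (append only mutates b): a = [36, 20, 47], b = [36, 20, 47, 97]
After line 4 (same = a is b; different objects -> False): same = False

[36, 20, 47]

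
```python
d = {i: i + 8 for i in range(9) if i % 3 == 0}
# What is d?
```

{0: 8, 3: 11, 6: 14}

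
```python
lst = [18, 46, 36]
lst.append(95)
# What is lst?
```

[18, 46, 36, 95]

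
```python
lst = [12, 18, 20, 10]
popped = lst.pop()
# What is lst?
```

[12, 18, 20]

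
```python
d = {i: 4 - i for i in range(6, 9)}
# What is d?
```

{6: -2, 7: -3, 8: -4}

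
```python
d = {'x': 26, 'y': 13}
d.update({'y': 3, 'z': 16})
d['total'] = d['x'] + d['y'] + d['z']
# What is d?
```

After line 1: d = {'x': 26, 'y': 13}
After line 2 (y overwritten, z added): d = {'x': 26, 'y': 3, 'z': 16}
After line 3 (total = 26 + 3 + 16 = 45): d = {'x': 26, 'y': 3, 'z': 16, 'total': 45}

{'x': 26, 'y': 3, 'z': 16, 'total': 45}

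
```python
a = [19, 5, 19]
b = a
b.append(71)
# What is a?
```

After line 1: a = [19, 5, 19]
After line 2 (b = a is an alias, same object): a = [19, 5, 19], b = [19, 5, 19]
After line 3 (b.append mutates the shared list): a = [19, 5, 19, 71], b = [19, 5, 19, 71]

[19, 5, 19, 71]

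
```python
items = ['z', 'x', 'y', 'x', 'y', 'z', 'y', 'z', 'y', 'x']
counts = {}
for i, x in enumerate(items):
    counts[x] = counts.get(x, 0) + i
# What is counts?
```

Initial: counts = {}, items = ['z', 'x', 'y', 'x', 'y', 'z', 'y', 'z', 'y', 'x']
i=0, x='z': counts = {'z': 0}
i=1, x='x': counts = {'z': 0, 'x': 1}
i=2, x='y': counts = {'z': 0, 'x': 1, 'y': 2}
i=3, x='x': counts = {'z': 0, 'x': 4, 'y': 2}
i=4, x='y': counts = {'z': 0, 'x': 4, 'y': 6}
i=5, x='z': counts = {'z': 5, 'x': 4, 'y': 6}
i=6, x='y': counts = {'z': 5, 'x': 4, 'y': 12}
i=7, x='z': counts = {'z': 12, 'x': 4, 'y': 12}
i=8, x='y': counts = {'z': 12, 'x': 4, 'y': 20}
i=9, x='x': counts = {'z': 12, 'x': 13, 'y': 20}

{'z': 12, 'x': 13, 'y': 20}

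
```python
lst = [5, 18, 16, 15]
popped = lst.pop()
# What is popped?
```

15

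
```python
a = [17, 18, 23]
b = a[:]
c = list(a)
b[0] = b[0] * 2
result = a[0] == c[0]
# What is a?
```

After line 1: a = [17, 18, 23]
After line 2 (b = a[:], copy): a = [17, 18, 23], b = [17, 18, 23]
After line 3 (c = list(a) is a copy, new object): c = [17, 18, 23]
After line 4 (b[0] = 17 * 2 = 34; only b mutates (copy)): a = [17, 18, 23], b = [34, 18, 23], c = [17, 18, 23]
After line 5 (a[0] = 17, c[0] = 17; result = True)

[17, 18, 23]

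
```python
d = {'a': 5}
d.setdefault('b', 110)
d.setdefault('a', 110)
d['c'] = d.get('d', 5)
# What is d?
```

After line 1: d = {'a': 5}
After line 2 (setdefault adds 'b'=110): d = {'a': 5, 'b': 110}
After line 3 (setdefault 'a' no-op, already exists): d = {'a': 5, 'b': 110}
After line 4 (get('d', 5) returns default since 'd' not in d): d = {'a': 5, 'b': 110, 'c': 5}

{'a': 5, 'b': 110, 'c': 5}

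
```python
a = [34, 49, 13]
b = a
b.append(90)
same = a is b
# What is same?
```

After line 1: a = [34, 49, 13]
After line 2 (b = a is an alias, same object): a = [34, 49, 13], b = [34, 49, 13]
After line 3 (b.append mutates the shared list): a = [34, 49, 13, 90], b = [34, 49, 13, 90]
After line 4 (same = a is b; same object -> True): same = True

True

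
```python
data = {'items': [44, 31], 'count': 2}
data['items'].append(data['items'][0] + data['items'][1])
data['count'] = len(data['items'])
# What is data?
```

After line 1: data = {'items': [44, 31], 'count': 2}
After line 2 (append 44 + 31 = 75): data = {'items': [44, 31, 75], 'count': 2}
After line 3 (count = len(items) = 3): data = {'items': [44, 31, 75], 'count': 3}

{'items': [44, 31, 75], 'count': 3}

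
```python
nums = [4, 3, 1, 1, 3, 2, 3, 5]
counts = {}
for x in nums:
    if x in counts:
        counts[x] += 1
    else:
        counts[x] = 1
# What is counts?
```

Initial: counts = {}, nums = [4, 3, 1, 1, 3, 2, 3, 5]
See 4: counts = {4: 1}
See 3: counts = {4: 1, 3: 1}
See 1: counts = {4: 1, 3: 1, 1: 1}
See 1: counts = {4: 1, 3: 1, 1: 2}
See 3: counts = {4: 1, 3: 2, 1: 2}
See 2: counts = {4: 1, 3: 2, 1: 2, 2: 1}
See 3: counts = {4: 1, 3: 3, 1: 2, 2: 1}
See 5: counts = {4: 1, 3: 3, 1: 2, 2: 1, 5: 1}

{4: 1, 3: 3, 1: 2, 2: 1, 5: 1}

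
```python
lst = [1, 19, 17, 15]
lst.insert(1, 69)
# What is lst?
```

[1, 69, 19, 17, 15]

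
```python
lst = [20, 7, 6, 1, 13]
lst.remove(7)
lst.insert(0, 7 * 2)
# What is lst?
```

After line 1: lst = [20, 7, 6, 1, 13]
After line 2 (remove first 7): lst = [20, 6, 1, 13]
After line 3 (insert 14 at index 0): lst = [14, 20, 6, 1, 13]

[14, 20, 6, 1, 13]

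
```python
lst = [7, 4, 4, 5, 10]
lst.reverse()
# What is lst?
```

[10, 5, 4, 4, 7]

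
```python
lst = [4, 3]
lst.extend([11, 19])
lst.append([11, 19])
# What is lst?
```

After line 1: lst = [4, 3]
After line 2 (extend unpacks [11, 19]): lst = [4, 3, 11, 19]
After line 3 (append adds [11, 19] as single element): lst = [4, 3, 11, 19, [11, 19]]

[4, 3, 11, 19, [11, 19]]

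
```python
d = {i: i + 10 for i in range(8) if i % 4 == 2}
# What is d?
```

{2: 12, 6: 16}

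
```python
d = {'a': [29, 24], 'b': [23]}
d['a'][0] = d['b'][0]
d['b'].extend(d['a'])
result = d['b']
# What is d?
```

After line 1: d = {'a': [29, 24], 'b': [23]}
After line 2 (a[0] = b[0] = 23): d = {'a': [23, 24], 'b': [23]}
After line 3 (b.extend(a) appends [23, 24]): d = {'a': [23, 24], 'b': [23, 23, 24]}
After line 4: result = d['b'] = [23, 23, 24]

{'a': [23, 24], 'b': [23, 23, 24]}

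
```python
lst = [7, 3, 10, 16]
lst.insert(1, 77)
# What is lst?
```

[7, 77, 3, 10, 16]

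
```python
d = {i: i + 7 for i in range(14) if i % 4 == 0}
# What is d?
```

{0: 7, 4: 11, 8: 15, 12: 19}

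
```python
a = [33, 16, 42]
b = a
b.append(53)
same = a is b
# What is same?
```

After line 1: a = [33, 16, 42]
After line 2 (b = a is an alias, same object): a = [33, 16, 42], b = [33, 16, 42]
After line 3 (b.append mutates the shared list): a = [33, 16, 42, 53], b = [33, 16, 42, 53]
After line 4 (same = a is b; same object -> True): same = True

True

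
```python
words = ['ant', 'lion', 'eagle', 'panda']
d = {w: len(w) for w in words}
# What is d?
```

{'ant': 3, 'lion': 4, 'eagle': 5, 'panda': 5}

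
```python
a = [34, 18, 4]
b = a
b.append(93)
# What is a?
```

After line 1: a = [34, 18, 4]
After line 2 (b = a is an alias, same object): a = [34, 18, 4], b = [34, 18, 4]
After line 3 (b.append mutates the shared list): a = [34, 18, 4, 93], b = [34, 18, 4, 93]

[34, 18, 4, 93]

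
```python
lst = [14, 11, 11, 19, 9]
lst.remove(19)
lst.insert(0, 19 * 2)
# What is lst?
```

After line 1: lst = [14, 11, 11, 19, 9]
After line 2 (remove first 19): lst = [14, 11, 11, 9]
After line 3 (insert 38 at index 0): lst = [38, 14, 11, 11, 9]

[38, 14, 11, 11, 9]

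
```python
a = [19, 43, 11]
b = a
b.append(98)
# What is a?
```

After line 1: a = [19, 43, 11]
After line 2 (b = a is an alias, same object): a = [19, 43, 11], b = [19, 43, 11]
After line 3 (b.append mutates the shared list): a = [19, 43, 11, 98], b = [19, 43, 11, 98]

[19, 43, 11, 98]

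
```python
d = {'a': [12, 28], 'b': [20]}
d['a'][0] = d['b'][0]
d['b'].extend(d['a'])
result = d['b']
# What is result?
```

After line 1: d = {'a': [12, 28], 'b': [20]}
After line 2 (a[0] = b[0] = 20): d = {'a': [20, 28], 'b': [20]}
After line 3 (b.extend(a) appends [20, 28]): d = {'a': [20, 28], 'b': [20, 20, 28]}
After line 4: result = d['b'] = [20, 20, 28]

[20, 20, 28]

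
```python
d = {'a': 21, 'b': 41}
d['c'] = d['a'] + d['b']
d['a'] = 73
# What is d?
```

After line 1: d = {'a': 21, 'b': 41}
After line 2 (d['c'] = 21 + 41): d = {'a': 21, 'b': 41, 'c': 62}
After line 3: d = {'a': 73, 'b': 41, 'c': 62}

{'a': 73, 'b': 41, 'c': 62}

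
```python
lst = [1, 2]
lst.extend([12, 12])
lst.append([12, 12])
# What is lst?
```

After line 1: lst = [1, 2]
After line 2 (extend unpacks [12, 12]): lst = [1, 2, 12, 12]
After line 3 (append adds [12, 12] as single element): lst = [1, 2, 12, 12, [12, 12]]

[1, 2, 12, 12, [12, 12]]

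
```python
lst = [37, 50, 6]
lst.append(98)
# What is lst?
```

[37, 50, 6, 98]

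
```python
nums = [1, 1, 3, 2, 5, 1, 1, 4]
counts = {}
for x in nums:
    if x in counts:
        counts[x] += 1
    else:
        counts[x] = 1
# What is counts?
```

Initial: counts = {}, nums = [1, 1, 3, 2, 5, 1, 1, 4]
See 1: counts = {1: 1}
See 1: counts = {1: 2}
See 3: counts = {1: 2, 3: 1}
See 2: counts = {1: 2, 3: 1, 2: 1}
See 5: counts = {1: 2, 3: 1, 2: 1, 5: 1}
See 1: counts = {1: 3, 3: 1, 2: 1, 5: 1}
See 1: counts = {1: 4, 3: 1, 2: 1, 5: 1}
See 4: counts = {1: 4, 3: 1, 2: 1, 5: 1, 4: 1}

{1: 4, 3: 1, 2: 1, 5: 1, 4: 1}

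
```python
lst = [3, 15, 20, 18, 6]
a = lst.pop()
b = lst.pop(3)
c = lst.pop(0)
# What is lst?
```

After line 1: lst = [3, 15, 20, 18, 6]
After line 2 (pop() -> a = 6): lst = [3, 15, 20, 18]
After line 3 (pop(3) -> b = 18): lst = [3, 15, 20]
After line 4 (pop(0) -> c = 3): lst = [15, 20]

[15, 20]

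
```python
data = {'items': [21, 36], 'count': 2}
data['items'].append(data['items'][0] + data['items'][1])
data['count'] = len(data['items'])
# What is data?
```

After line 1: data = {'items': [21, 36], 'count': 2}
After line 2 (append 21 + 36 = 57): data = {'items': [21, 36, 57], 'count': 2}
After line 3 (count = len(items) = 3): data = {'items': [21, 36, 57], 'count': 3}

{'items': [21, 36, 57], 'count': 3}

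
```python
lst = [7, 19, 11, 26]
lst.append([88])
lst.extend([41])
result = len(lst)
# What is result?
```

After line 1: lst = [7, 19, 11, 26]
After line 2 (append adds [88] as single element): lst = [7, 19, 11, 26, [88]]
After line 3 (extend unpacks [41], adds 41): lst = [7, 19, 11, 26, [88], 41]
After line 4: result = len(lst) = 6

6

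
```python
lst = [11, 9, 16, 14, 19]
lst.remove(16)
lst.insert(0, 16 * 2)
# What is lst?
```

After line 1: lst = [11, 9, 16, 14, 19]
After line 2 (remove first 16): lst = [11, 9, 14, 19]
After line 3 (insert 32 at index 0): lst = [32, 11, 9, 14, 19]

[32, 11, 9, 14, 19]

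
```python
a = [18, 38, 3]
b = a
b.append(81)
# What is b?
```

After line 1: a = [18, 38, 3]
After line 2 (b = a is an alias, same object): a = [18, 38, 3], b = [18, 38, 3]
After line 3 (b.append mutates the shared list): a = [18, 38, 3, 81], b = [18, 38, 3, 81]

[18, 38, 3, 81]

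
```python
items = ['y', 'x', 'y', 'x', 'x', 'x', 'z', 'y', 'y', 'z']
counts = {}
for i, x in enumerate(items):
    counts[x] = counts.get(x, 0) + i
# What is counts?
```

Initial: counts = {}, items = ['y', 'x', 'y', 'x', 'x', 'x', 'z', 'y', 'y', 'z']
i=0, x='y': counts = {'y': 0}
i=1, x='x': counts = {'y': 0, 'x': 1}
i=2, x='y': counts = {'y': 2, 'x': 1}
i=3, x='x': counts = {'y': 2, 'x': 4}
i=4, x='x': counts = {'y': 2, 'x': 8}
i=5, x='x': counts = {'y': 2, 'x': 13}
i=6, x='z': counts = {'y': 2, 'x': 13, 'z': 6}
i=7, x='y': counts = {'y': 9, 'x': 13, 'z': 6}
i=8, x='y': counts = {'y': 17, 'x': 13, 'z': 6}
i=9, x='z': counts = {'y': 17, 'x': 13, 'z': 15}

{'y': 17, 'x': 13, 'z': 15}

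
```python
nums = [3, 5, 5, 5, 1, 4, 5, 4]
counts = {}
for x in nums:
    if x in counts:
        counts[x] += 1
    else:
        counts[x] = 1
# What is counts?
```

Initial: counts = {}, nums = [3, 5, 5, 5, 1, 4, 5, 4]
See 3: counts = {3: 1}
See 5: counts = {3: 1, 5: 1}
See 5: counts = {3: 1, 5: 2}
See 5: counts = {3: 1, 5: 3}
See 1: counts = {3: 1, 5: 3, 1: 1}
See 4: counts = {3: 1, 5: 3, 1: 1, 4: 1}
See 5: counts = {3: 1, 5: 4, 1: 1, 4: 1}
See 4: counts = {3: 1, 5: 4, 1: 1, 4: 2}

{3: 1, 5: 4, 1: 1, 4: 2}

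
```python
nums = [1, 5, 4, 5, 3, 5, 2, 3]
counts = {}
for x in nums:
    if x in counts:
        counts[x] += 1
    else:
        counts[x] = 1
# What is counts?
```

Initial: counts = {}, nums = [1, 5, 4, 5, 3, 5, 2, 3]
See 1: counts = {1: 1}
See 5: counts = {1: 1, 5: 1}
See 4: counts = {1: 1, 5: 1, 4: 1}
See 5: counts = {1: 1, 5: 2, 4: 1}
See 3: counts = {1: 1, 5: 2, 4: 1, 3: 1}
See 5: counts = {1: 1, 5: 3, 4: 1, 3: 1}
See 2: counts = {1: 1, 5: 3, 4: 1, 3: 1, 2: 1}
See 3: counts = {1: 1, 5: 3, 4: 1, 3: 2, 2: 1}

{1: 1, 5: 3, 4: 1, 3: 2, 2: 1}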